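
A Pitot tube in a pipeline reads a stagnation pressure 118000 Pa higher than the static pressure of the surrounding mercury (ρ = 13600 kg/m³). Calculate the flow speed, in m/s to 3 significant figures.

4.17 m/s

Bernoulli between the free stream and the stagnation point: ½ρv² = P_stag − P_static.
v = √(2ΔP/ρ) = √(2·118000/13600) = 4.17 m/s.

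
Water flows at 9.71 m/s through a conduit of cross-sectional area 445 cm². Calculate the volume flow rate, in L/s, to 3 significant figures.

Q = A·v = 0.0445 m² × 9.71 m/s = 0.432 m³/s.
Converting: 0.432 m³/s × 1000 = 432 L/s.

Q = 432 L/s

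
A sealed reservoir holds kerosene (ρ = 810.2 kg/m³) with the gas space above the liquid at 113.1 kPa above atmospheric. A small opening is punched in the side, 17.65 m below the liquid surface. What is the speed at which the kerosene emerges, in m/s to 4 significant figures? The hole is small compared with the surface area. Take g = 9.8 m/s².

v ≈ 25.00 m/s

Take point 1 at the surface (v₁ ≈ 0) and point 2 at the hole (at atmospheric pressure). Bernoulli: P₁ + ρg h = P_atm + ½ρv₂².
With P₁ − P_atm = 113100 Pa, v₂ = √(2gh + 2ΔP/ρ) = √(2·9.8·17.65 + 2·113100/810.2) = 25.00 m/s.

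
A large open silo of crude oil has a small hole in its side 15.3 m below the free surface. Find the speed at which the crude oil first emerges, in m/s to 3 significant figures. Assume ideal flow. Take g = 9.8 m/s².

v ≈ 17.3 m/s

Bernoulli from surface to hole (P equal, v_surface ≈ 0): v = √(2gh) = √(2×9.8×15.3) = 17.3 m/s.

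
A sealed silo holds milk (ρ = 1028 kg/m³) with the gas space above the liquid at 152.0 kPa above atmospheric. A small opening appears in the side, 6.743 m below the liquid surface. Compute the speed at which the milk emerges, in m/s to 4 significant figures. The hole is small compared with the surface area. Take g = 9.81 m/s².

Take point 1 at the surface (v₁ ≈ 0) and point 2 at the hole (at atmospheric pressure). Bernoulli: P₁ + ρg h = P_atm + ½ρv₂².
With P₁ − P_atm = 152000 Pa, v₂ = √(2gh + 2ΔP/ρ) = √(2·9.81·6.743 + 2·152000/1028) = 20.69 m/s.

v = 20.69 m/s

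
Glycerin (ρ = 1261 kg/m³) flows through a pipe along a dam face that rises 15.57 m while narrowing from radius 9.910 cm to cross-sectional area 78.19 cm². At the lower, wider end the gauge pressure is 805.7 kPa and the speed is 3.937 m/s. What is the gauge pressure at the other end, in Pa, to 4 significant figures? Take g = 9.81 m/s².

P₂ ≈ 470700 Pa

By continuity, v₂ = v₁·A₁/A₂ = 3.937·(308.5/78.19) = 15.54 m/s.
Applying Bernoulli between the two ends and solving for P₂: P₂ = P₁ + ½ρ(v₁² − v₂²) − ρgΔh.
P₂ = 805700 + ½·1261·(3.937² − 15.54²) − 1261·9.81·(+15.57) = 805700 + (-142400) − (192600) = 470700 Pa.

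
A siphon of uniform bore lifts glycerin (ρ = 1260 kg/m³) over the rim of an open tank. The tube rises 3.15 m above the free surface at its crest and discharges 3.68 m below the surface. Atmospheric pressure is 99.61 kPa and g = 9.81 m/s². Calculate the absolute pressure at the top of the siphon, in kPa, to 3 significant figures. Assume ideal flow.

From the surface to the outlet (both open to atmosphere, surface at rest): v = √(2g·h_out) = √(2·9.81·3.68) = 8.50 m/s.
The bore is uniform, so the speed at the crest is the same v. Bernoulli surface→crest: P_atm = P_top + ½ρv² + ρg·h_top.
P_top = 99610 − ½·1260·8.50² − 1260·9.81·3.15 = 15200 Pa.

P_top ≈ 15.2 kPa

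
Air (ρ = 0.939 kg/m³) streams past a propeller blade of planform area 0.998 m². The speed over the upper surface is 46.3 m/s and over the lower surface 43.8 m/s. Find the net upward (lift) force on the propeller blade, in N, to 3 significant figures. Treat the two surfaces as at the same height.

F = 106 N

From P + ½ρv² = const at equal height, P_low − P_up = ½ρ(v_up² − v_low²).
ΔP = ½·0.939·(46.3² − 43.8²) = 106 Pa.
Lift = ΔP · A = 106 × 0.998 = 106 N.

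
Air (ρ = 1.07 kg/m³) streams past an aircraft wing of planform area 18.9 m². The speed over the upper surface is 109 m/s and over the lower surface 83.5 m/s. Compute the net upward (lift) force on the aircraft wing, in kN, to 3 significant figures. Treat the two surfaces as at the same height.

F ≈ 49.6 kN

The faster flow above has the lower pressure; Bernoulli (same height) gives ΔP = ½ρ(v_up² − v_low²).
ΔP = ½·1.07·(109² − 83.5²) = 2630 Pa.
Lift = ΔP · A = 2630 × 18.9 = 49600 N.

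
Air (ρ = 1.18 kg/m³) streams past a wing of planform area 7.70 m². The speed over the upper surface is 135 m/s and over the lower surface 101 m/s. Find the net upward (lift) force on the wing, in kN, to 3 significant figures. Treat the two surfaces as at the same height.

F ≈ 36.5 kN

The faster flow above has the lower pressure; Bernoulli (same height) gives ΔP = ½ρ(v_up² − v_low²).
ΔP = ½·1.18·(135² − 101²) = 4730 Pa.
Lift = ΔP · A = 4730 × 7.70 = 36500 N.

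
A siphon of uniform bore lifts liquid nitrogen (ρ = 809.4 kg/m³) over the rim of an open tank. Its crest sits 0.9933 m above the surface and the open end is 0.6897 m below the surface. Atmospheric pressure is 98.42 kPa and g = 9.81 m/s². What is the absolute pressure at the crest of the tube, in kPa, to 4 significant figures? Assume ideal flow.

From the surface to the outlet (both open to atmosphere, surface at rest): v = √(2g·h_out) = √(2·9.81·0.6897) = 3.679 m/s.
The bore is uniform, so the speed at the crest is the same v. Bernoulli surface→crest: P_atm = P_top + ½ρv² + ρg·h_top.
P_top = 98420 − ½·809.4·3.679² − 809.4·9.81·0.9933 = 85060 Pa.

85.06 kPa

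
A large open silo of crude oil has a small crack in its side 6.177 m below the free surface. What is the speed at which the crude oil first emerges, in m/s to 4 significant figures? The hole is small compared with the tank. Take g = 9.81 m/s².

Bernoulli from surface to hole (P equal, v_surface ≈ 0): v = √(2gh) = √(2×9.81×6.177) = 11.01 m/s.

v = 11.01 m/s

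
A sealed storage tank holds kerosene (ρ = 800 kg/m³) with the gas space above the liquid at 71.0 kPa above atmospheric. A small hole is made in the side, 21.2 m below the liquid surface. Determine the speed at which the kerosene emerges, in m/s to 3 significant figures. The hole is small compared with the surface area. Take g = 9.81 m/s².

Take point 1 at the surface (v₁ ≈ 0) and point 2 at the hole (at atmospheric pressure). Bernoulli: P₁ + ρg h = P_atm + ½ρv₂².
With P₁ − P_atm = 71000 Pa, v₂ = √(2gh + 2ΔP/ρ) = √(2·9.81·21.2 + 2·71000/800) = 24.4 m/s.

v = 24.4 m/s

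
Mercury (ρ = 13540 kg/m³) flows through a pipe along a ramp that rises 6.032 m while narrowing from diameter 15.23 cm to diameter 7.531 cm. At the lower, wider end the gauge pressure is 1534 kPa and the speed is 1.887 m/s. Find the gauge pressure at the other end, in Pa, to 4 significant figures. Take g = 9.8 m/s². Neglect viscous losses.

By continuity, v₂ = v₁·A₁/A₂ = 1.887·(182.2/44.54) = 7.717 m/s.
Energy conservation along the streamline gives P₂ = P₁ − ½ρ(v₂² − v₁²) − ρg(h₂ − h₁).
P₂ = 1534000 + ½·13540·(1.887² − 7.717²) − 13540·9.8·(+6.032) = 1534000 + (-379100) − (800400) = 354500 Pa.

P₂ ≈ 354500 Pa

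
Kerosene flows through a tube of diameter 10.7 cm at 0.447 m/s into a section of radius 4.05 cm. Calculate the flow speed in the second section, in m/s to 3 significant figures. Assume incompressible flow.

v₂ ≈ 0.780 m/s

Mass conservation (A₁v₁ = A₂v₂) gives v₂ = 0.447 × 89.9/51.5 = 0.780 m/s.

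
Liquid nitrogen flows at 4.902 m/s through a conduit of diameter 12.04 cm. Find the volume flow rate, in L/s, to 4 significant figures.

Q = A·v = 0.01139 m² × 4.902 m/s = 0.05581 m³/s.
Converting: 0.05581 m³/s × 1000 = 55.81 L/s.

Q = 55.81 L/s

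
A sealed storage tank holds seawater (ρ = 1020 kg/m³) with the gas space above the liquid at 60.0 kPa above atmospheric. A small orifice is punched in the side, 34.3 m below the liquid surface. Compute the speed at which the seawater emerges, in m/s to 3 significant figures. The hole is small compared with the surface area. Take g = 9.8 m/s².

Take point 1 at the surface (v₁ ≈ 0) and point 2 at the hole (at atmospheric pressure). Bernoulli: P₁ + ρg h = P_atm + ½ρv₂².
With P₁ − P_atm = 60000 Pa, v₂ = √(2gh + 2ΔP/ρ) = √(2·9.8·34.3 + 2·60000/1020) = 28.1 m/s.

v ≈ 28.1 m/s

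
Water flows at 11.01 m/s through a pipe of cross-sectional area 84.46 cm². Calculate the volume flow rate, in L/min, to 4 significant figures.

Q = A·v = 0.008446 m² × 11.01 m/s = 0.09299 m³/s.
Converting: 0.09299 m³/s × 60000 = 5579 L/min.

Q = 5579 L/min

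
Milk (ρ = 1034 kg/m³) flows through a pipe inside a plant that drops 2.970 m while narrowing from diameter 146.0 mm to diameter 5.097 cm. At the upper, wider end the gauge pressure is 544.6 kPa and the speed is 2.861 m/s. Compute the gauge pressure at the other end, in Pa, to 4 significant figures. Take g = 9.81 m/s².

The volume flow rate is constant, so v₂ = (A₁/A₂)v₁ = (167.4/20.40)·2.861 = 23.47 m/s.
Energy conservation along the streamline gives P₂ = P₁ − ½ρ(v₂² − v₁²) − ρg(h₂ − h₁).
P₂ = 544600 + ½·1034·(2.861² − 23.47²) − 1034·9.81·(−2.970) = 544600 + (-280700) − (-30130) = 294100 Pa.

294100 Pa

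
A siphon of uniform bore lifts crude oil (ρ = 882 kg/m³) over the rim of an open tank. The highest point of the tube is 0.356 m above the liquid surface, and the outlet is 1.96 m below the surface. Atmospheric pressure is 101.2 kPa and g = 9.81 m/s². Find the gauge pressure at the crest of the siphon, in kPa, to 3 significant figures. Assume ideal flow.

P_gauge = -20.0 kPa

The outlet speed comes from Torricelli: v = √(2g·1.96) = 6.20 m/s.
With constant cross-section the crest speed equals v; applying Bernoulli from the surface up to the crest, P_top = P_atm − ½ρv² − ρg·h_top.
P_top = 101200 − ½·882·6.20² − 882·9.81·0.356 = 81200 Pa. So P_gauge = P_top − P_atm = -20000 Pa.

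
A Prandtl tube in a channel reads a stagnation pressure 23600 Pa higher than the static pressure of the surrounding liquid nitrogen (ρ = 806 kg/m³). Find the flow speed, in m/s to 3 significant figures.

Bernoulli between the free stream and the stagnation point: ½ρv² = P_stag − P_static.
v = √(2ΔP/ρ) = √(2·23600/806) = 7.65 m/s.

v ≈ 7.65 m/s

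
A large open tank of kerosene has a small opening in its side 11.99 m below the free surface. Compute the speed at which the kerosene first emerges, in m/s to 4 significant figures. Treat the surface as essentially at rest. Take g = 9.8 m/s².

v ≈ 15.33 m/s

Bernoulli from surface to hole (P equal, v_surface ≈ 0): v = √(2gh) = √(2×9.8×11.99) = 15.33 m/s.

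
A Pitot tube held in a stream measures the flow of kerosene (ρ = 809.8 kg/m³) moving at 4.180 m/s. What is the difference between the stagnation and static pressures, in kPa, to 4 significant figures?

At the stagnation point the flow is brought to rest, so Bernoulli gives P_stag − P_static = ½ρv².
ΔP = ½·809.8·4.180² = 7075 Pa.

ΔP ≈ 7.075 kPa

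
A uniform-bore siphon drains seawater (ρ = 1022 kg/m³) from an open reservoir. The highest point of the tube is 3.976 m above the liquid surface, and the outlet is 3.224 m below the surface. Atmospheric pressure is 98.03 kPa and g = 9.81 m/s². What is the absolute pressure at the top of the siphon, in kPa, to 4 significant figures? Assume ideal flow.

P_top = 25.84 kPa

The outlet speed comes from Torricelli: v = √(2g·3.224) = 7.953 m/s.
The bore is uniform, so the speed at the crest is the same v. Bernoulli surface→crest: P_atm = P_top + ½ρv² + ρg·h_top.
P_top = 98030 − ½·1022·7.953² − 1022·9.81·3.976 = 25840 Pa.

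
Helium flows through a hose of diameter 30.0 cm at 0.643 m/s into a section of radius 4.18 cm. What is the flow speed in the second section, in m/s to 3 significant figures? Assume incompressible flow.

The volume flow rate is constant, so v₂ = (A₁/A₂)v₁ = (707/54.9)·0.643 = 8.28 m/s.

8.28 m/s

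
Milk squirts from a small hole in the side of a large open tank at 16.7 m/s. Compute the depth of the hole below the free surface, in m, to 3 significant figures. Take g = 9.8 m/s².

h ≈ 14.2 m

Torricelli: v = √(2gh), so h = v²/(2g).
h = 16.7²/(2·9.8) = 279/19.60 = 14.2 m.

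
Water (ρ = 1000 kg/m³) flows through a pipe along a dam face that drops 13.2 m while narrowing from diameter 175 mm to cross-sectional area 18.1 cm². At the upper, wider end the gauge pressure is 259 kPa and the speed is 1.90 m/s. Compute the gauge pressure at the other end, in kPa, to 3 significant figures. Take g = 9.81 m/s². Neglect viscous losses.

The volume flow rate is constant, so v₂ = (A₁/A₂)v₁ = (241/18.1)·1.90 = 25.2 m/s.
Bernoulli: P₁ + ½ρv₁² + ρg h₁ = P₂ + ½ρv₂² + ρg h₂, so P₂ = P₁ + ½ρ(v₁² − v₂²) − ρg(h₂ − h₁).
P₂ = 259000 + ½·1000·(1.90² − 25.2²) − 1000·9.81·(−13.2) = 259000 + (-317000) − (-129000) = 71500 Pa.

P₂ ≈ 71.5 kPa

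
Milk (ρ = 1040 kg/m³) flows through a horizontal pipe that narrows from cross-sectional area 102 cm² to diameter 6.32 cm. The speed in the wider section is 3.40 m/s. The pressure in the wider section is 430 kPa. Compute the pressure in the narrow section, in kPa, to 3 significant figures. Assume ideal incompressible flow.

Continuity gives A₁v₁ = A₂v₂, so v₂ = (102 cm²)/(31.4 cm²) × 3.40 m/s = 11.1 m/s.
With no height change, Bernoulli's equation is P₁ + ½ρv₁² = P₂ + ½ρv₂².
P₂ = P₁ − ½ρ(v₂² − v₁²) = 430000 − ½·1040·(11.1² − 3.40²) = 430000 − 57500 = 372000 Pa.

P₂ ≈ 372 kPa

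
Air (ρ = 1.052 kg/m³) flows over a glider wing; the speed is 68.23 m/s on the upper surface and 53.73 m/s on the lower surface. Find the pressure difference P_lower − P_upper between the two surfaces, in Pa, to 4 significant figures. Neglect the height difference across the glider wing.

ΔP ≈ 930.2 Pa

With negligible Δh, P + ½ρv² is constant, so P_low − P_up = ½ρ(v_up² − v_low²).
ΔP = ½·1.052·(68.23² − 53.73²) = 930.2 Pa.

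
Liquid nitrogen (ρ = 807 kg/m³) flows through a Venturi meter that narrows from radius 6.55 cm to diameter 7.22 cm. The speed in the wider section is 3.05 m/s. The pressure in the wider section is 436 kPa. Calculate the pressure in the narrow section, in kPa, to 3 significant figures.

By continuity, v₂ = v₁·A₁/A₂ = 3.05·(135/40.9) = 10.0 m/s.
Along the horizontal streamline, P + ½ρv² is constant.
P₂ = P₁ − ½ρ(v₂² − v₁²) = 436000 − ½·807·(10.0² − 3.05²) = 436000 − 36900 = 399000 Pa.

P₂ ≈ 399 kPa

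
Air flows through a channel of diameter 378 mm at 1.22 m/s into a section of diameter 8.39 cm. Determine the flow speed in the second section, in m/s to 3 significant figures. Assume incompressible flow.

v₂ ≈ 24.8 m/s

The volume flow rate is constant, so v₂ = (A₁/A₂)v₁ = (1120/55.3)·1.22 = 24.8 m/s.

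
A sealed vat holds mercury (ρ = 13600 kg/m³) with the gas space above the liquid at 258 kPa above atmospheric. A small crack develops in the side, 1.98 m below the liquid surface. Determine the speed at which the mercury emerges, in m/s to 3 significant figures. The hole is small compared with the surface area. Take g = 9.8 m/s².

v ≈ 8.76 m/s

Take point 1 at the surface (v₁ ≈ 0) and point 2 at the hole (at atmospheric pressure). Bernoulli: P₁ + ρg h = P_atm + ½ρv₂².
With P₁ − P_atm = 258000 Pa, v₂ = √(2gh + 2ΔP/ρ) = √(2·9.8·1.98 + 2·258000/13600) = 8.76 m/s.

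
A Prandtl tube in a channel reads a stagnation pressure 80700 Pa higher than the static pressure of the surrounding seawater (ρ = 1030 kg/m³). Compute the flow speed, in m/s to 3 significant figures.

12.5 m/s

At the stagnation point the flow is brought to rest, so Bernoulli gives P_stag − P_static = ½ρv².
v = √(2ΔP/ρ) = √(2·80700/1030) = 12.5 m/s.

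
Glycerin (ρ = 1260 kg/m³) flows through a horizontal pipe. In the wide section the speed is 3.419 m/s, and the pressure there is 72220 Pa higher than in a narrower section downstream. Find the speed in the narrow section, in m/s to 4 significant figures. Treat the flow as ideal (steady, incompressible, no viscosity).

v₂ ≈ 11.24 m/s

Along the level pipe P + ½ρv² is conserved, hence v₂² = v₁² + 2(P₁ − P₂)/ρ.
v₂ = √(3.419² + 2·72220/1260) = √(11.69 + 114.6) = 11.24 m/s.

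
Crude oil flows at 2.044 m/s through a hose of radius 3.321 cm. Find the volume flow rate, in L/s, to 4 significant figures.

Q = A·v = 0.003465 m² × 2.044 m/s = 0.007082 m³/s.
Converting: 0.007082 m³/s × 1000 = 7.082 L/s.

Q ≈ 7.082 L/s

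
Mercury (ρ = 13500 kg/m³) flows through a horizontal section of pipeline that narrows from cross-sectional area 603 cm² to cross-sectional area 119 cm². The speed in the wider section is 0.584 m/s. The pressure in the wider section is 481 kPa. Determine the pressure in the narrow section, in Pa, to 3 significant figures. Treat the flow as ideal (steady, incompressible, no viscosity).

By continuity, v₂ = v₁·A₁/A₂ = 0.584·(603/119) = 2.96 m/s.
The pipe is horizontal, so Bernoulli reduces to P₁ + ½ρv₁² = P₂ + ½ρv₂².
P₂ = P₁ − ½ρ(v₂² − v₁²) = 481000 − ½·13500·(2.96² − 0.584²) = 481000 − 56800 = 424000 Pa.

P₂ = 424000 Pa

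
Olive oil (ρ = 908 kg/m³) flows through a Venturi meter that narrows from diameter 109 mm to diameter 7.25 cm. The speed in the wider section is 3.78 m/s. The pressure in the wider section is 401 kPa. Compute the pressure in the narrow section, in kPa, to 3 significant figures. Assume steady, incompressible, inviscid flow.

Mass conservation (A₁v₁ = A₂v₂) gives v₂ = 3.78 × 93.3/41.3 = 8.54 m/s.
With no height change, Bernoulli's equation is P₁ + ½ρv₁² = P₂ + ½ρv₂².
P₂ = P₁ − ½ρ(v₂² − v₁²) = 401000 − ½·908·(8.54² − 3.78²) = 401000 − 26700 = 374000 Pa.

P₂ ≈ 374 kPa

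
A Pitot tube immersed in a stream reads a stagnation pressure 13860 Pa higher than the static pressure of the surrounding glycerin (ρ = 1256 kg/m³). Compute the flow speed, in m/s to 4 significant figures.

Bernoulli between the free stream and the stagnation point: ½ρv² = P_stag − P_static.
v = √(2ΔP/ρ) = √(2·13860/1256) = 4.698 m/s.

v ≈ 4.698 m/s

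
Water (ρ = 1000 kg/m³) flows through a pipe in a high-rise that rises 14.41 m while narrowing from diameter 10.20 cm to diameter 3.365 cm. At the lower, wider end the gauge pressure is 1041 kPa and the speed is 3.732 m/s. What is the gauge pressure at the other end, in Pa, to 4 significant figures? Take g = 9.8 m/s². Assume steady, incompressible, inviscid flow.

P₂ = 318800 Pa

The volume flow rate is constant, so v₂ = (A₁/A₂)v₁ = (81.71/8.893)·3.732 = 34.29 m/s.
Energy conservation along the streamline gives P₂ = P₁ − ½ρ(v₂² − v₁²) − ρg(h₂ − h₁).
P₂ = 1041000 + ½·1000·(3.732² − 34.29²) − 1000·9.8·(+14.41) = 1041000 + (-580900) − (141200) = 318800 Pa.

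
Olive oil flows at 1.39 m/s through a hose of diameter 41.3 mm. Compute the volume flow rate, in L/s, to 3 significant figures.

Q = A·v = 0.00134 m² × 1.39 m/s = 0.00186 m³/s.
Converting: 0.00186 m³/s × 1000 = 1.86 L/s.

Q ≈ 1.86 L/s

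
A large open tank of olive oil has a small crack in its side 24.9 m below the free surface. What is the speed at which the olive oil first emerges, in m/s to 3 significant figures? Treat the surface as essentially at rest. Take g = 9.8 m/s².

v ≈ 22.1 m/s

Bernoulli from surface to hole (P equal, v_surface ≈ 0): v = √(2gh) = √(2×9.8×24.9) = 22.1 m/s.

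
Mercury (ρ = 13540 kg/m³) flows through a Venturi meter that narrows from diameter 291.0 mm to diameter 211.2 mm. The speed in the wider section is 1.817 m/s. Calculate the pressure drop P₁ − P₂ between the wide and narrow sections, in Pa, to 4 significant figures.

ΔP ≈ 58200 Pa

Continuity gives A₁v₁ = A₂v₂, so v₂ = (665.1 cm²)/(350.3 cm²) × 1.817 m/s = 3.449 m/s.
With no height change, Bernoulli's equation is P₁ + ½ρv₁² = P₂ + ½ρv₂².
P₁ − P₂ = ½·13540·(3.449² − 1.817²) = ½·13540·8.597 = 58200 Pa.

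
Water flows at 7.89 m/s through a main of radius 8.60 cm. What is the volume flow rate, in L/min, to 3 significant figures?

Q = A·v = 0.0232 m² × 7.89 m/s = 0.183 m³/s.
Converting: 0.183 m³/s × 60000 = 11000 L/min.

Q = 11000 L/min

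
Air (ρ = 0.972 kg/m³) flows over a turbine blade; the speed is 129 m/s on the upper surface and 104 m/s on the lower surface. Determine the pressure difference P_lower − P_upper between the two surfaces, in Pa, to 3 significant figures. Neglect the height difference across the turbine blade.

ΔP = 2830 Pa

Bernoulli (same height): P_lower − P_upper = ½ρ(v_upper² − v_lower²).
ΔP = ½·0.972·(129² − 104²) = 2830 Pa.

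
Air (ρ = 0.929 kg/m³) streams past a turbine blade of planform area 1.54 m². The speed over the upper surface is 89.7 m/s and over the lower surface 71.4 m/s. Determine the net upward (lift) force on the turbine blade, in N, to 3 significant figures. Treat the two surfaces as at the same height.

2110 N

From P + ½ρv² = const at equal height, P_low − P_up = ½ρ(v_up² − v_low²).
ΔP = ½·0.929·(89.7² − 71.4²) = 1370 Pa.
Lift = ΔP · A = 1370 × 1.54 = 2110 N.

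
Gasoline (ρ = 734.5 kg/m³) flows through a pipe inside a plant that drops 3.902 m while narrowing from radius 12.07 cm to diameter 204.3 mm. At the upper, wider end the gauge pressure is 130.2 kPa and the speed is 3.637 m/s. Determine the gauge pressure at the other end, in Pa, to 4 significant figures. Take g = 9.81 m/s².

Continuity gives A₁v₁ = A₂v₂, so v₂ = (457.7 cm²)/(327.8 cm²) × 3.637 m/s = 5.078 m/s.
Bernoulli: P₁ + ½ρv₁² + ρg h₁ = P₂ + ½ρv₂² + ρg h₂, so P₂ = P₁ + ½ρ(v₁² − v₂²) − ρg(h₂ − h₁).
P₂ = 130200 + ½·734.5·(3.637² − 5.078²) − 734.5·9.81·(−3.902) = 130200 + (-4612) − (-28120) = 153700 Pa.

153700 Pa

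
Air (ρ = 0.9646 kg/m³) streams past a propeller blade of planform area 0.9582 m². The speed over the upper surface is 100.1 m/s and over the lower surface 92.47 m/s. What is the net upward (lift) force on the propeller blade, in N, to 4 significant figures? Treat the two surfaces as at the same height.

With equal heights on the two surfaces, Bernoulli gives P_lower − P_upper = ½ρ(v_upper² − v_lower²).
ΔP = ½·0.9646·(100.1² − 92.47²) = 708.6 Pa.
Lift = ΔP · A = 708.6 × 0.9582 = 679.0 N.

679.0 N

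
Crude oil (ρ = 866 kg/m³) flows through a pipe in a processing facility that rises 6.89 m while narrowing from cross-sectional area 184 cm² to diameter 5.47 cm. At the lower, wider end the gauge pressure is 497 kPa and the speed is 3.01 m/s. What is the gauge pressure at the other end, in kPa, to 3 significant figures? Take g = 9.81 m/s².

The volume flow rate is constant, so v₂ = (A₁/A₂)v₁ = (184/23.5)·3.01 = 23.6 m/s.
Applying Bernoulli between the two ends and solving for P₂: P₂ = P₁ + ½ρ(v₁² − v₂²) − ρgΔh.
P₂ = 497000 + ½·866·(3.01² − 23.6²) − 866·9.81·(+6.89) = 497000 + (-237000) − (58500) = 202000 Pa.

202 kPa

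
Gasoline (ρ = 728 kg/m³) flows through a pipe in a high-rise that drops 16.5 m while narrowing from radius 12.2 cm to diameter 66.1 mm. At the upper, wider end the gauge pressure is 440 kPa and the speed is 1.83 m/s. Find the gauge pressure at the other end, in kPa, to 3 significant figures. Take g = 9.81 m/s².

P₂ ≈ 333 kPa

By continuity, v₂ = v₁·A₁/A₂ = 1.83·(468/34.3) = 24.9 m/s.
Bernoulli: P₁ + ½ρv₁² + ρg h₁ = P₂ + ½ρv₂² + ρg h₂, so P₂ = P₁ + ½ρ(v₁² − v₂²) − ρg(h₂ − h₁).
P₂ = 440000 + ½·728·(1.83² − 24.9²) − 728·9.81·(−16.5) = 440000 + (-225000) − (-118000) = 333000 Pa.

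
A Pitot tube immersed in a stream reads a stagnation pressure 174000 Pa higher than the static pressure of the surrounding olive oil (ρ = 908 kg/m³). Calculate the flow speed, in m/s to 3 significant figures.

19.6 m/s

Bernoulli between the free stream and the stagnation point: ½ρv² = P_stag − P_static.
v = √(2ΔP/ρ) = √(2·174000/908) = 19.6 m/s.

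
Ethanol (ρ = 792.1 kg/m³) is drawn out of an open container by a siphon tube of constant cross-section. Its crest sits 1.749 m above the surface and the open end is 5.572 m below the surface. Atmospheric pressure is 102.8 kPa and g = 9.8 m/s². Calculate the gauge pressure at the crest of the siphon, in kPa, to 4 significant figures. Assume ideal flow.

Bernoulli surface→outlet gives ½v² = g·h_out, so v = √(2·9.8·5.572) = 10.45 m/s.
With constant cross-section the crest speed equals v; applying Bernoulli from the surface up to the crest, P_top = P_atm − ½ρv² − ρg·h_top.
P_top = 102800 − ½·792.1·10.45² − 792.1·9.8·1.749 = 45970 Pa. So P_gauge = P_top − P_atm = -56830 Pa.

P_gauge ≈ -56.83 kPa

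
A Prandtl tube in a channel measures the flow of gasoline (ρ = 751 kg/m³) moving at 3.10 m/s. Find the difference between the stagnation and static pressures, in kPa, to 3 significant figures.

The dynamic pressure equals the rise in static pressure at the stagnation point: ΔP = ½ρv².
ΔP = ½·751·3.10² = 3610 Pa.

3.61 kPa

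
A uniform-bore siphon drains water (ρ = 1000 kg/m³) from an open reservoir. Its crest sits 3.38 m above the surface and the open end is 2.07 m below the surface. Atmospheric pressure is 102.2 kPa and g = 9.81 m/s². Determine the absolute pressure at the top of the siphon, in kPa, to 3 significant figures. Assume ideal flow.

P_top = 48.7 kPa

The outlet speed comes from Torricelli: v = √(2g·2.07) = 6.37 m/s.
The bore is uniform, so the speed at the crest is the same v. Bernoulli surface→crest: P_atm = P_top + ½ρv² + ρg·h_top.
P_top = 102200 − ½·1000·6.37² − 1000·9.81·3.38 = 48700 Pa.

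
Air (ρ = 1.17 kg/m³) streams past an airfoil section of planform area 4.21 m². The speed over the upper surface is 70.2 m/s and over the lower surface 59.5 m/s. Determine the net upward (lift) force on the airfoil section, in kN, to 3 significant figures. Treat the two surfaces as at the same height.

F = 3.42 kN

From P + ½ρv² = const at equal height, P_low − P_up = ½ρ(v_up² − v_low²).
ΔP = ½·1.17·(70.2² − 59.5²) = 812 Pa.
Lift = ΔP · A = 812 × 4.21 = 3420 N.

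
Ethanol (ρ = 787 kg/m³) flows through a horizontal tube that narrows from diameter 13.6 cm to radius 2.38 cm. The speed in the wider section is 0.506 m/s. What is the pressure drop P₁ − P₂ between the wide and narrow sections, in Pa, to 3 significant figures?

The volume flow rate is constant, so v₂ = (A₁/A₂)v₁ = (145/17.8)·0.506 = 4.13 m/s.
The pipe is horizontal, so Bernoulli reduces to P₁ + ½ρv₁² = P₂ + ½ρv₂².
P₁ − P₂ = ½·787·(4.13² − 0.506²) = ½·787·16.8 = 6610 Pa.

ΔP = 6610 Pa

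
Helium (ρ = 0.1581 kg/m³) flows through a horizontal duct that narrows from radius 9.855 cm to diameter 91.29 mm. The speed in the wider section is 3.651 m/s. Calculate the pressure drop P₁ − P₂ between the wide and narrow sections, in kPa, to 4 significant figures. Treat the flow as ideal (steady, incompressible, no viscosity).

Continuity gives A₁v₁ = A₂v₂, so v₂ = (305.1 cm²)/(65.45 cm²) × 3.651 m/s = 17.02 m/s.
Bernoulli (h₁ = h₂): P₁ − P₂ = ½ρ(v₂² − v₁²).
P₁ − P₂ = ½·0.1581·(17.02² − 3.651²) = ½·0.1581·276.3 = 21.84 Pa.

ΔP ≈ 0.02184 kPa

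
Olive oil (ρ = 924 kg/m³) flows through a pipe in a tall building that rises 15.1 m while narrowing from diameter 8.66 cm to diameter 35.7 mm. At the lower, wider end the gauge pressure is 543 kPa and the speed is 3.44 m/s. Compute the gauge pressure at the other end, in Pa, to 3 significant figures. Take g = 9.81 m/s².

P₂ = 222000 Pa

Continuity gives A₁v₁ = A₂v₂, so v₂ = (58.9 cm²)/(10.0 cm²) × 3.44 m/s = 20.2 m/s.
Energy conservation along the streamline gives P₂ = P₁ − ½ρ(v₂² − v₁²) − ρg(h₂ − h₁).
P₂ = 543000 + ½·924·(3.44² − 20.2²) − 924·9.81·(+15.1) = 543000 + (-184000) − (137000) = 222000 Pa.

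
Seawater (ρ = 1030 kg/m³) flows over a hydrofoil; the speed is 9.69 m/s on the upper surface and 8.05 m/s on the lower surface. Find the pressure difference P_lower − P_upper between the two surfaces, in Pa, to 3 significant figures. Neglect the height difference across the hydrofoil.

ΔP ≈ 15000 Pa

With negligible Δh, P + ½ρv² is constant, so P_low − P_up = ½ρ(v_up² − v_low²).
ΔP = ½·1030·(9.69² − 8.05²) = 15000 Pa.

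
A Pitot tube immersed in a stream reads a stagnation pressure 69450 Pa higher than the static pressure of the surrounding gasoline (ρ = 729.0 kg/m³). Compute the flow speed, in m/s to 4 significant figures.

v ≈ 13.80 m/s

The dynamic pressure equals the rise in static pressure at the stagnation point: ΔP = ½ρv².
v = √(2ΔP/ρ) = √(2·69450/729.0) = 13.80 m/s.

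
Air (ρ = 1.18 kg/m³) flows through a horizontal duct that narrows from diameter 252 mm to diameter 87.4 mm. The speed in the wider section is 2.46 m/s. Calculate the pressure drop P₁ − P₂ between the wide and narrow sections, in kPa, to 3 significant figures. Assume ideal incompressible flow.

ΔP = 0.243 kPa

Mass conservation (A₁v₁ = A₂v₂) gives v₂ = 2.46 × 499/60.0 = 20.5 m/s.
Bernoulli (h₁ = h₂): P₁ − P₂ = ½ρ(v₂² − v₁²).
P₁ − P₂ = ½·1.18·(20.5² − 2.46²) = ½·1.18·412 = 243 Pa.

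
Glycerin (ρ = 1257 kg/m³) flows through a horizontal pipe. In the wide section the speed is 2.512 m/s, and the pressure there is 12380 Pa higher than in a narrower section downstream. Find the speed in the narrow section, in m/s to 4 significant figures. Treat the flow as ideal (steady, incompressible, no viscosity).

With h₁ = h₂, rearranging Bernoulli gives v₂ = √(v₁² + 2ΔP/ρ).
v₂ = √(2.512² + 2·12380/1257) = √(6.310 + 19.70) = 5.100 m/s.

v₂ = 5.100 m/s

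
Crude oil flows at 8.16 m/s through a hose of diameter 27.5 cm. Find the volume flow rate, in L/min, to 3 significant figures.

29100 L/min

Q = A·v = 0.0594 m² × 8.16 m/s = 0.485 m³/s.
Converting: 0.485 m³/s × 60000 = 29100 L/min.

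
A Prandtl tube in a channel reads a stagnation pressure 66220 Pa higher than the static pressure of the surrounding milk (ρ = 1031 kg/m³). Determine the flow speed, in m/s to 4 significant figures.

v = 11.33 m/s

The dynamic pressure equals the rise in static pressure at the stagnation point: ΔP = ½ρv².
v = √(2ΔP/ρ) = √(2·66220/1031) = 11.33 m/s.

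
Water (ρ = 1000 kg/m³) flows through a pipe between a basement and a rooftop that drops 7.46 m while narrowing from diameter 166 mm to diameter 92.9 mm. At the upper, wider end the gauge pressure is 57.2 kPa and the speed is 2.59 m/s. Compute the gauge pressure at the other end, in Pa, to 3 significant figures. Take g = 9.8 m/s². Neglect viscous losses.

P₂ = 99500 Pa

Continuity gives A₁v₁ = A₂v₂, so v₂ = (216 cm²)/(67.8 cm²) × 2.59 m/s = 8.27 m/s.
Bernoulli: P₁ + ½ρv₁² + ρg h₁ = P₂ + ½ρv₂² + ρg h₂, so P₂ = P₁ + ½ρ(v₁² − v₂²) − ρg(h₂ − h₁).
P₂ = 57200 + ½·1000·(2.59² − 8.27²) − 1000·9.8·(−7.46) = 57200 + (-30800) − (-73100) = 99500 Pa.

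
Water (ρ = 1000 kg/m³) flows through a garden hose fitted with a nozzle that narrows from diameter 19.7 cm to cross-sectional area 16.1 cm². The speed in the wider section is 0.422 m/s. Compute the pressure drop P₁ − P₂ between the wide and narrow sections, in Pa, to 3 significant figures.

By continuity, v₂ = v₁·A₁/A₂ = 0.422·(305/16.1) = 7.99 m/s.
Along the horizontal streamline, P + ½ρv² is constant.
P₁ − P₂ = ½·1000·(7.99² − 0.422²) = ½·1000·63.7 = 31800 Pa.

ΔP ≈ 31800 Pa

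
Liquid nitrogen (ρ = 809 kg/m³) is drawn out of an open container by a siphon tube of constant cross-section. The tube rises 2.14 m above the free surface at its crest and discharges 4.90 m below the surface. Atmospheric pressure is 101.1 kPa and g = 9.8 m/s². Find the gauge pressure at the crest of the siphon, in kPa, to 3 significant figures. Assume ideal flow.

P_gauge ≈ -55.8 kPa

From the surface to the outlet (both open to atmosphere, surface at rest): v = √(2g·h_out) = √(2·9.8·4.90) = 9.80 m/s.
The bore is uniform, so the speed at the crest is the same v. Bernoulli surface→crest: P_atm = P_top + ½ρv² + ρg·h_top.
P_top = 101100 − ½·809·9.80² − 809·9.8·2.14 = 45300 Pa. So P_gauge = P_top − P_atm = -55800 Pa.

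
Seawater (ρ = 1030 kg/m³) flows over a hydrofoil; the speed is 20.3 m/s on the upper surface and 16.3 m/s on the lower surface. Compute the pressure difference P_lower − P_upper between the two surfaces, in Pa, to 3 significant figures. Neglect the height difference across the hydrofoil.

The pressure is lower where the speed is higher: ΔP = ½ρ(v_up² − v_low²).
ΔP = ½·1030·(20.3² − 16.3²) = 75400 Pa.

ΔP ≈ 75400 Pa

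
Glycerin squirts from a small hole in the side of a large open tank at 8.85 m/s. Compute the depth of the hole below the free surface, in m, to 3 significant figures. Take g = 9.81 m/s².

Torricelli: v = √(2gh), so h = v²/(2g).
h = 8.85²/(2·9.81) = 78.3/19.62 = 3.99 m.

h ≈ 3.99 m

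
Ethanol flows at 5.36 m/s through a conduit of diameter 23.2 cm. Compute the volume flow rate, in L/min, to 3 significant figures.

Q ≈ 13600 L/min

Q = A·v = 0.0423 m² × 5.36 m/s = 0.227 m³/s.
Converting: 0.227 m³/s × 60000 = 13600 L/min.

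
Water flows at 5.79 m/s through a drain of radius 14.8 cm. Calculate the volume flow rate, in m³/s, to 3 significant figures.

Q = 0.398 m³/s

Q = A·v = 0.0688 m² × 5.79 m/s = 0.398 m³/s.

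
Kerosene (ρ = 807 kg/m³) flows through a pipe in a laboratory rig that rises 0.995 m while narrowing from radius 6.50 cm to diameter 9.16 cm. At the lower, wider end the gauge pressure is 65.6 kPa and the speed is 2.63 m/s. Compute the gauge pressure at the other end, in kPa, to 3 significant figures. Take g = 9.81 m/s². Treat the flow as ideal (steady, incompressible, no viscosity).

P₂ ≈ 49.2 kPa

Mass conservation (A₁v₁ = A₂v₂) gives v₂ = 2.63 × 133/65.9 = 5.30 m/s.
Applying Bernoulli between the two ends and solving for P₂: P₂ = P₁ + ½ρ(v₁² − v₂²) − ρgΔh.
P₂ = 65600 + ½·807·(2.63² − 5.30²) − 807·9.81·(+0.995) = 65600 + (-8530) − (7880) = 49200 Pa.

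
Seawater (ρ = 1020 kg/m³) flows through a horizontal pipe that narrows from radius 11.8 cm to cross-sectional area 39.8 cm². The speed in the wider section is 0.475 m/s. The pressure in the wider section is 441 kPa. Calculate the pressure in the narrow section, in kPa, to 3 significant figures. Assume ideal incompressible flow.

P₂ ≈ 427 kPa

The volume flow rate is constant, so v₂ = (A₁/A₂)v₁ = (437/39.8)·0.475 = 5.22 m/s.
The pipe is horizontal, so Bernoulli reduces to P₁ + ½ρv₁² = P₂ + ½ρv₂².
P₂ = P₁ − ½ρ(v₂² − v₁²) = 441000 − ½·1020·(5.22² − 0.475²) = 441000 − 13800 = 427000 Pa.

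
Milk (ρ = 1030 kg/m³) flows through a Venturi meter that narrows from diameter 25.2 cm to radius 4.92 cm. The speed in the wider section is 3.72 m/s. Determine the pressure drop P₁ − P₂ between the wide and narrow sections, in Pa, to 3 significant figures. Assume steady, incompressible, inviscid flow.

By continuity, v₂ = v₁·A₁/A₂ = 3.72·(499/76.0) = 24.4 m/s.
Along the horizontal streamline, P + ½ρv² is constant.
P₁ − P₂ = ½·1030·(24.4² − 3.72²) = ½·1030·581 = 299000 Pa.

ΔP = 299000 Pa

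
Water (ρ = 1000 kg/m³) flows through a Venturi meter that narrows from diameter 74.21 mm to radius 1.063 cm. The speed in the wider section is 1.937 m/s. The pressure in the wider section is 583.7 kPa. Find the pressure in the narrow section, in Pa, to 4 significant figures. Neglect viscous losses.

P₂ ≈ 307100 Pa

By continuity, v₂ = v₁·A₁/A₂ = 1.937·(43.25/3.550) = 23.60 m/s.
Along the horizontal streamline, P + ½ρv² is constant.
P₂ = P₁ − ½ρ(v₂² − v₁²) = 583700 − ½·1000·(23.60² − 1.937²) = 583700 − 276600 = 307100 Pa.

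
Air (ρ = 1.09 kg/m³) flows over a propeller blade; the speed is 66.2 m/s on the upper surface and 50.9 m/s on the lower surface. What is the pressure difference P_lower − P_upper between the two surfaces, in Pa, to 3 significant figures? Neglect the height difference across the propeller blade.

With negligible Δh, P + ½ρv² is constant, so P_low − P_up = ½ρ(v_up² − v_low²).
ΔP = ½·1.09·(66.2² − 50.9²) = 976 Pa.

976 Pa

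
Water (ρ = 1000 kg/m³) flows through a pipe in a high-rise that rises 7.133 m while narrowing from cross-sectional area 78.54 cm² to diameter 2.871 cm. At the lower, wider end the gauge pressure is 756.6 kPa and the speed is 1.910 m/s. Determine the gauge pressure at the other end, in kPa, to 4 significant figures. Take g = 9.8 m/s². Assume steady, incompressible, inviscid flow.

420.0 kPa

Continuity gives A₁v₁ = A₂v₂, so v₂ = (78.54 cm²)/(6.474 cm²) × 1.910 m/s = 23.17 m/s.
Applying Bernoulli between the two ends and solving for P₂: P₂ = P₁ + ½ρ(v₁² − v₂²) − ρgΔh.
P₂ = 756600 + ½·1000·(1.910² − 23.17²) − 1000·9.8·(+7.133) = 756600 + (-266700) − (69900) = 420000 Pa.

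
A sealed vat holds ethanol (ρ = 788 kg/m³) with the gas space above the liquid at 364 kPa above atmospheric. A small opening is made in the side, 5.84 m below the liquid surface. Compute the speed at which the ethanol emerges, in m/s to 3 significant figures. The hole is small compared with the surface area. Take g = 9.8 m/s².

v ≈ 32.2 m/s

Take point 1 at the surface (v₁ ≈ 0) and point 2 at the hole (at atmospheric pressure). Bernoulli: P₁ + ρg h = P_atm + ½ρv₂².
With P₁ − P_atm = 364000 Pa, v₂ = √(2gh + 2ΔP/ρ) = √(2·9.8·5.84 + 2·364000/788) = 32.2 m/s.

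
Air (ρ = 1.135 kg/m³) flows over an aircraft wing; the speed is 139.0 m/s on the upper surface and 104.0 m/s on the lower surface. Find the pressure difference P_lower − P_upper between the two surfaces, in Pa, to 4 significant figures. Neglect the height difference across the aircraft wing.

4827 Pa

Bernoulli (same height): P_lower − P_upper = ½ρ(v_upper² − v_lower²).
ΔP = ½·1.135·(139.0² − 104.0²) = 4827 Pa.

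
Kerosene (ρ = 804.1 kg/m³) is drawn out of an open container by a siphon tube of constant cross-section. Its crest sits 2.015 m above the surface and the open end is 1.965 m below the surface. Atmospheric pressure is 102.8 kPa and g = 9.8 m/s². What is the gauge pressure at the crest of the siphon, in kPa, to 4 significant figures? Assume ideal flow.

-31.36 kPa

Bernoulli surface→outlet gives ½v² = g·h_out, so v = √(2·9.8·1.965) = 6.206 m/s.
With constant cross-section the crest speed equals v; applying Bernoulli from the surface up to the crest, P_top = P_atm − ½ρv² − ρg·h_top.
P_top = 102800 − ½·804.1·6.206² − 804.1·9.8·2.015 = 71440 Pa. So P_gauge = P_top − P_atm = -31360 Pa.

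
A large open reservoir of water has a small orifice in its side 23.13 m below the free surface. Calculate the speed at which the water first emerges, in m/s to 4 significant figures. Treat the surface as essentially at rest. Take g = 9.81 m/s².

Bernoulli from surface to hole (P equal, v_surface ≈ 0): v = √(2gh) = √(2×9.81×23.13) = 21.30 m/s.

21.30 m/s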